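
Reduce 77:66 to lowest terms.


GCD(77, 66) = 11
77/11 : 66/11
= 7:6

7:6


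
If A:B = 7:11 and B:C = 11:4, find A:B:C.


Match B: multiply A:B by 11 → 77:121
Multiply B:C by 11 → 121:44
Combined: 77:121:44
GCD = 11
= 7:11:4

7:11:4


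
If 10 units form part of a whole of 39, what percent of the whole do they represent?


Percentage = (part / whole) × 100
= (10 / 39) × 100
≈ 25.64%

25.64%


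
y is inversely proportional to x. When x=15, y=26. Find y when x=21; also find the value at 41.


Inverse proportion: x × y = constant
k = 15 × 26 = 390
At x=21: k/21 = 18.57
At x=41: k/41 = 9.51
= 18.57 and 9.51

18.57 and 9.51


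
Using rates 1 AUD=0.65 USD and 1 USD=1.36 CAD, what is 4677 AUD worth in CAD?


Step 1: 4677 AUD × 0.65 = 3040.05 USD
Step 2: 3040.05 USD × 1.36 = 4134.47 CAD
Implied rate AUD→CAD = 0.65 × 1.36 = 0.8840
= 4134.47 CAD

4134.47 CAD


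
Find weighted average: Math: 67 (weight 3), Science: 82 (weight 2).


Numerator = 67×3 + 82×2
= 201 + 164
= 365
Total weight = 5
Weighted avg = 365/5
= 73.00

73.00


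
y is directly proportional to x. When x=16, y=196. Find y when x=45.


Direct proportion: y/x = constant
k = 196/16 = 12.2500
y₂ = k × 45 = 196 × 45 / 16 = 8820/16
= 551.25

551.25


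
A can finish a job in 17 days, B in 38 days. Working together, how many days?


Rate of A = 1/17 per day
Rate of B = 1/38 per day
Combined rate = 1/17 + 1/38 = 55/646 ≈ 0.0851 per day
Days = 1 / combined rate = 646/55
≈ 11.75 days

11.75 days


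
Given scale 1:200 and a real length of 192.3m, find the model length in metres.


Model size = real / scale
= 192.3 / 200
= 0.9615 m

0.9615 m


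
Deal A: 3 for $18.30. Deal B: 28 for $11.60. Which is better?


Deal A: $18.30/3 = $6.1000/unit
Deal B: $11.60/28 = $0.4143/unit
B is cheaper per unit
= Deal B

Deal B


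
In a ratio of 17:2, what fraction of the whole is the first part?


Total parts = 17 + 2 = 19
First part: 17/19 = 17/19
= 17/19

17/19


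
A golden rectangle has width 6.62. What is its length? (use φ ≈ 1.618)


φ = (1 + √5) / 2 ≈ 1.618
Length = width × φ = 6.62 × 1.618 = 10.71116
≈ 10.71

10.71


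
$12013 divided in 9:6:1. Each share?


Total parts = 9 + 6 + 1 = 16
Part 1: 12013 × 9/16 = 6757.31
Part 2: 12013 × 6/16 = 4504.88
Part 3: 12013 × 1/16 = 750.81
= Part 1: $6757.31, Part 2: $4504.88, Part 3: $750.81

Part 1: $6757.31, Part 2: $4504.88, Part 3: $750.81


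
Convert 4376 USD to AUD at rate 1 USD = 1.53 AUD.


Amount × rate = 4376 × 1.53
= 6695.28 AUD

6695.28 AUD


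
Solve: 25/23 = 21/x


Cross multiply: 25 × x = 23 × 21
25x = 483
x = 483 / 25
= 19.32

19.32


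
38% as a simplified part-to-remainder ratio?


38% means 38 parts out of 100; remainder = 62
Part : remainder = 38:62
GCD = 2
= 19:31

19:31


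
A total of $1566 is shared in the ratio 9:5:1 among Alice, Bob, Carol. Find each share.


Total parts = 9 + 5 + 1 = 15
Alice: 1566 × 9/15 = 939.60
Bob: 1566 × 5/15 = 522.00
Carol: 1566 × 1/15 = 104.40
= Alice: $939.60, Bob: $522.00, Carol: $104.40

Alice: $939.60, Bob: $522.00, Carol: $104.40


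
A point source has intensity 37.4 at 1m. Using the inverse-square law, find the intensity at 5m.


I₁d₁² = I₂d₂²
I₂ = I₁ × (d₁/d₂)²
= 37.4 × (1/5)²
= 37.4 × 1/25
= 37.4/25
= 1.4960

1.4960


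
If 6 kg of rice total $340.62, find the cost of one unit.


Unit rate = total / quantity
= 340.62 / 6
= $56.77 per unit

$56.77 per unit


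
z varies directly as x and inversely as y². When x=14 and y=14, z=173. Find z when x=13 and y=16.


z = k·x/y²
Solve for k using the known point: k = z·y²/x = 173×196/14 = 33908/14 = 2422.0000
Now evaluate at x=13, y=16:
z = k × 13 / 256 = (33908 × 13) / (14 × 256) = 440804/3584
≈ 122.9922

122.9922


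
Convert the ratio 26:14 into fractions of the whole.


Total parts = 26 + 14 = 40
First part: 26/40 = 13/20
Second part: 14/40 = 7/20
= 13/20 and 7/20

13/20 and 7/20


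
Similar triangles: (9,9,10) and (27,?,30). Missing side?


Scale factor = 27/9 = 3
Missing side = 9 × 3
= 27.0

27.0


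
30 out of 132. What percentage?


Percentage = (part / whole) × 100
= (30 / 132) × 100
≈ 22.73%

22.73%


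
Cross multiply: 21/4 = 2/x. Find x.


Cross multiply: 21 × x = 4 × 2
21x = 8
x = 8 / 21
= 0.38

0.38


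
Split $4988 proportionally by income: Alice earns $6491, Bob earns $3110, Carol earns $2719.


Total income = 6491 + 3110 + 2719 = $12320
Alice: $4988 × 6491/12320 = $2628.01
Bob: $4988 × 3110/12320 = $1259.15
Carol: $4988 × 2719/12320 = $1100.84
= Alice: $2628.01, Bob: $1259.15, Carol: $1100.84

Alice: $2628.01, Bob: $1259.15, Carol: $1100.84


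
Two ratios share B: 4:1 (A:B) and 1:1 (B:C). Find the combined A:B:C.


Match B: multiply A:B by 1 → 4:1
Multiply B:C by 1 → 1:1
Combined: 4:1:1
GCD = 1
= 4:1:1

4:1:1


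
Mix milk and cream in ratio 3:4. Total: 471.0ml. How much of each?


Total parts = 3 + 4 = 7
milk: 471.0 × 3/7 = 201.9ml
cream: 471.0 × 4/7 = 269.1ml
= 201.9ml and 269.1ml

201.9ml and 269.1ml


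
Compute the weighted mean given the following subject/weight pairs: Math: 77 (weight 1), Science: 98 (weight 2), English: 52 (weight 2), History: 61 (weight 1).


Numerator = 77×1 + 98×2 + 52×2 + 61×1
= 77 + 196 + 104 + 61
= 438
Total weight = 6
Weighted avg = 438/6
= 73.00

73.00


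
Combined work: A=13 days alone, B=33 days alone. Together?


Rate of A = 1/13 per day
Rate of B = 1/33 per day
Combined rate = 1/13 + 1/33 = 46/429 ≈ 0.1072 per day
Days = 1 / combined rate = 429/46
≈ 9.33 days

9.33 days


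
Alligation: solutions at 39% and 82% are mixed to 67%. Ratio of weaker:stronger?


Let x parts of 39% mix with y parts of 82%.
39x + 82y = 67(x + y)
39x + 82y = 67x + 67y
x(39 - 67) = y(67 - 82)
x/y = (82 - 67)/(67 - 39) = 15/28
Simplify: 15:28
= 15:28

15:28


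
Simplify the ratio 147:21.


GCD(147, 21) = 21
147/21 : 21/21
= 7:1

7:1


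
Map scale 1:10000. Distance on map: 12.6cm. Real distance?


Real distance = map distance × scale
= 12.6cm × 10000
= 126000 cm = 1260.0 m
= 1.260 km

1.260 km


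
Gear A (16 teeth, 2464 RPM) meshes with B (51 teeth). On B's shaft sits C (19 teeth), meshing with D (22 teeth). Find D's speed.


Stage 1: RPM_B = RPM_A × t_A/t_B = 2464 × 16/51 = 39424/51 ≈ 773.02
B and C share a shaft → RPM_C = RPM_B
Stage 2: RPM_D = RPM_C × t_C/t_D = RPM_A × (t_A×t_C)/(t_B×t_D)
Overall ratio = (16×19)/(51×22) = 304/1122
RPM_D = 2464 × 304/1122 = 749056/1122
≈ 667.61 RPM

667.61 RPM


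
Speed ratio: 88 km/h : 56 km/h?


Ratio = 88:56
GCD = 8
Simplified = 11:7
Time ratio (same distance) = 7:11
Speed ratio = 11:7

11:7


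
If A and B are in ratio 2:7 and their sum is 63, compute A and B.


Let A = 2k, B = 7k.
2k + 7k = 63
9k = 63 → k = 63/9 = 7
A = 2×7 = 14, B = 7×7 = 49
= A = 14, B = 49

A = 14, B = 49


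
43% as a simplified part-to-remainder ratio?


43% means 43 parts out of 100; remainder = 57
Part : remainder = 43:57
GCD = 1
= 43:57

43:57


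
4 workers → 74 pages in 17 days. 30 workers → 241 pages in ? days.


Days ∝ work / workers, so d₂ = d₁ × (m₁/m₂) × (w₂/w₁)
Workers factor (inverse): 4/30 ≈ 0.1333
Work factor (direct): 241/74 ≈ 3.2568
d₂ = 17 × 4/30 × 241/74 = (17 × 4 × 241) / (30 × 74) = 16388/2220
≈ 7.38 days

7.38 days


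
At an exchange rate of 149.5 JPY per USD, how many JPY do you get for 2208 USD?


Amount × rate = 2208 × 149.5
= 330096.00 JPY

330096.00 JPY


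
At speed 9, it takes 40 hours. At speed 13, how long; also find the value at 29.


Inverse proportion: x × y = constant
k = 9 × 40 = 360
At x=13: k/13 = 27.69
At x=29: k/29 = 12.41
= 27.69 and 12.41

27.69 and 12.41


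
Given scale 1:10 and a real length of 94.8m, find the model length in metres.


Model size = real / scale
= 94.8 / 10
= 9.4800 m

9.4800 m


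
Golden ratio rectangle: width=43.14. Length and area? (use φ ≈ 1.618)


φ = (1 + √5) / 2 ≈ 1.618
Length = width × φ = 43.14 × 1.618 = 69.80052
≈ 69.80
Area = width × length = 43.14 × 69.80052 = 3011.1944328 ≈ 3011.19
= Length: 69.80, Area: 3011.19

Length: 69.80, Area: 3011.19


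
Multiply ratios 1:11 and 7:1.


Compound ratio = (1×7) : (11×1)
= 7:11
GCD = 1
= 7:11

7:11


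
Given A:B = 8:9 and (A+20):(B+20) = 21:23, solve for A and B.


Let A = 8k, B = 9k.
(8k + 20) / (9k + 20) = 21/23
Cross-multiply: 23(8k + 20) = 21(9k + 20)
184k + 460 = 189k + 420
184k - 189k = 420 - 460
-5k = -40
k = -40/-5 = 8
A = 8×8 = 64, B = 9×8 = 72
= A = 64, B = 72

A = 64, B = 72


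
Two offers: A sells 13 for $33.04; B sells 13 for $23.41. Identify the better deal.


Deal A: $33.04/13 = $2.5415/unit
Deal B: $23.41/13 = $1.8008/unit
B is cheaper per unit
= Deal B

Deal B


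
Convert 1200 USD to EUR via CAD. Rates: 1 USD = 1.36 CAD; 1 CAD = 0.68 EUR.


Step 1: 1200 USD × 1.36 = 1632.00 CAD
Step 2: 1632.00 CAD × 0.68 = 1109.76 EUR
Implied rate USD→EUR = 1.36 × 0.68 = 0.9248
= 1109.76 EUR

1109.76 EUR


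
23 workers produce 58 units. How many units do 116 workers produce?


Direct proportion: y/x = constant
k = 58/23 ≈ 2.5217
y₂ = k × 116 = 58 × 116 / 23 = 6728/23
≈ 292.52

292.52


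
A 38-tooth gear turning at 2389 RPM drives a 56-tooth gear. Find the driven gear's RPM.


Gear ratio = 38:56 = 19:28
RPM_B = RPM_A × (teeth_A / teeth_B)
= 2389 × (38/56)
= 1621.1 RPM

1621.1 RPM


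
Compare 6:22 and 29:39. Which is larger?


6/22 = 0.2727
29/39 = 0.7436
0.2727 < 0.7436, so 6:22 is less
= 29:39

29:39


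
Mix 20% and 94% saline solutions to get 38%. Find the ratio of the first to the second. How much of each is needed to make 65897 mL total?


Let x parts of 20% mix with y parts of 94%.
20x + 94y = 38(x + y)
20x + 94y = 38x + 38y
x(20 - 38) = y(38 - 94)
x/y = (94 - 38)/(38 - 20) = 56/18
Simplify: 28:9
Total parts = 37; one part = 65897/37 = 1781.00 mL
20% solution: 28×1781.00 = 49868.00 mL
94% solution: 9×1781.00 = 16029.00 mL
= ratio 28:9; 49868.00 mL and 16029.00 mL

ratio 28:9; 49868.00 mL and 16029.00 mL


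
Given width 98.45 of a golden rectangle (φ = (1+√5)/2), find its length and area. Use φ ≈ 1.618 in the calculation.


φ = (1 + √5) / 2 ≈ 1.618
Length = width × φ = 98.45 × 1.618 = 159.2921
≈ 159.29
Area = width × length = 98.45 × 159.2921 = 15682.307245 ≈ 15682.31
= Length: 159.29, Area: 15682.31

Length: 159.29, Area: 15682.31


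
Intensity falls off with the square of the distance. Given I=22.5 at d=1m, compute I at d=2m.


I₁d₁² = I₂d₂²
I₂ = I₁ × (d₁/d₂)²
= 22.5 × (1/2)²
= 22.5 × 1/4
= 22.5/4
= 5.6250

5.6250


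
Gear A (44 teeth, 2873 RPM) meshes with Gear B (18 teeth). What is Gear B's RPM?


Gear ratio = 44:18 = 22:9
RPM_B = RPM_A × (teeth_A / teeth_B)
= 2873 × (44/18)
= 7022.9 RPM

7022.9 RPM


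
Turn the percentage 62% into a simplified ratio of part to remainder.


62% means 62 parts out of 100; remainder = 38
Part : remainder = 62:38
GCD = 2
= 31:19

31:19


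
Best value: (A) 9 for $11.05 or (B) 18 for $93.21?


Deal A: $11.05/9 = $1.2278/unit
Deal B: $93.21/18 = $5.1783/unit
A is cheaper per unit
= Deal A

Deal A


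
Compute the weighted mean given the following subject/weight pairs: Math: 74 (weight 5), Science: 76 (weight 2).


Numerator = 74×5 + 76×2
= 370 + 152
= 522
Total weight = 7
Weighted avg = 522/7
= 74.57

74.57


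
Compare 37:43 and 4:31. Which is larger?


37/43 = 0.8605
4/31 = 0.1290
0.8605 > 0.1290, so 37:43 is greater
= 37:43

37:43


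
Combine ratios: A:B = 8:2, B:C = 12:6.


Match B: multiply A:B by 12 → 96:24
Multiply B:C by 2 → 24:12
Combined: 96:24:12
GCD = 12
= 8:2:1

8:2:1


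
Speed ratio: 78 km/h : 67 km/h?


Ratio = 78:67
GCD = 1
Simplified = 78:67
Time ratio (same distance) = 67:78
Speed ratio = 78:67

78:67


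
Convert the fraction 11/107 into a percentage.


Percentage = (part / whole) × 100
= (11 / 107) × 100
≈ 10.28%

10.28%


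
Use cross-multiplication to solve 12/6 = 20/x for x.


Cross multiply: 12 × x = 6 × 20
12x = 120
x = 120 / 12
= 10.00

10.00


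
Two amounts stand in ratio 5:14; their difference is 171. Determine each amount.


Let A = 5k, B = 14k.
14k - 5k = 171
9k = 171 → k = 171/9 = 19
A = 5×19 = 95, B = 14×19 = 266
= A = 95, B = 266

A = 95, B = 266


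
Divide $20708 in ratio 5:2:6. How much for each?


Total parts = 5 + 2 + 6 = 13
Part 1: 20708 × 5/13 = 7964.62
Part 2: 20708 × 2/13 = 3185.85
Part 3: 20708 × 6/13 = 9557.54
= Part 1: $7964.62, Part 2: $3185.85, Part 3: $9557.54

Part 1: $7964.62, Part 2: $3185.85, Part 3: $9557.54


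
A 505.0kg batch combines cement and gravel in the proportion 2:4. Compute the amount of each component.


Total parts = 2 + 4 = 6
cement: 505.0 × 2/6 = 168.3kg
gravel: 505.0 × 4/6 = 336.7kg
= 168.3kg and 336.7kg

168.3kg and 336.7kg


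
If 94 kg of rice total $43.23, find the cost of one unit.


Unit rate = total / quantity
= 43.23 / 94
= $0.46 per unit

$0.46 per unit


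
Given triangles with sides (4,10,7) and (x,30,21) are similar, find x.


Scale factor = 30/10 = 3
Missing side = 4 × 3
= 12.0

12.0


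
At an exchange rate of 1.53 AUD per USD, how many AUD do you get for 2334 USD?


Amount × rate = 2334 × 1.53
= 3571.02 AUD

3571.02 AUD


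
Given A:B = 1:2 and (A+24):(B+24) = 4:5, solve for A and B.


Let A = 1k, B = 2k.
(1k + 24) / (2k + 24) = 4/5
Cross-multiply: 5(1k + 24) = 4(2k + 24)
5k + 120 = 8k + 96
5k - 8k = 96 - 120
-3k = -24
k = -24/-3 = 8
A = 1×8 = 8, B = 2×8 = 16
= A = 8, B = 16

A = 8, B = 16


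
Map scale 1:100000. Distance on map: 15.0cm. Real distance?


Real distance = map distance × scale
= 15.0cm × 100000
= 1500000 cm = 15000.0 m
= 15.000 km

15.000 km


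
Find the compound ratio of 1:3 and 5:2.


Compound ratio = (1×5) : (3×2)
= 5:6
GCD = 1
= 5:6

5:6


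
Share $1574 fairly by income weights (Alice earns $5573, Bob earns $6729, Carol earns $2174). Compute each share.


Total income = 5573 + 6729 + 2174 = $14476
Alice: $1574 × 5573/14476 = $605.96
Bob: $1574 × 6729/14476 = $731.66
Carol: $1574 × 2174/14476 = $236.38
= Alice: $605.96, Bob: $731.66, Carol: $236.38

Alice: $605.96, Bob: $731.66, Carol: $236.38


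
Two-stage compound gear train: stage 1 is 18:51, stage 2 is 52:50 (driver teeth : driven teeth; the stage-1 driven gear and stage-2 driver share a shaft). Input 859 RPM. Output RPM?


Stage 1: RPM_B = RPM_A × t_A/t_B = 859 × 18/51 = 15462/51 ≈ 303.18
B and C share a shaft → RPM_C = RPM_B
Stage 2: RPM_D = RPM_C × t_C/t_D = RPM_A × (t_A×t_C)/(t_B×t_D)
Overall ratio = (18×52)/(51×50) = 936/2550
RPM_D = 859 × 936/2550 = 804024/2550
≈ 315.30 RPM

315.30 RPM


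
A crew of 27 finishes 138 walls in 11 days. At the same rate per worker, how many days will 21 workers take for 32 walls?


Days ∝ work / workers, so d₂ = d₁ × (m₁/m₂) × (w₂/w₁)
Workers factor (inverse): 27/21 ≈ 1.2857
Work factor (direct): 32/138 ≈ 0.2319
d₂ = 11 × 27/21 × 32/138 = (11 × 27 × 32) / (21 × 138) = 9504/2898
≈ 3.28 days

3.28 days


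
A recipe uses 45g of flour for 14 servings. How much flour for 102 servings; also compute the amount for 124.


Direct proportion: y/x = constant
k = 45/14 ≈ 3.2143
y at x=102: k × 102 = 45 × 102 / 14 = 4590/14 ≈ 327.86
y at x=124: k × 124 = 45 × 124 / 14 = 5580/14 ≈ 398.57
= 327.86 and 398.57

327.86 and 398.57


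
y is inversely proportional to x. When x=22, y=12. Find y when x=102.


Inverse proportion: x × y = constant
k = 22 × 12 = 264
y₂ = k / 102 = 264 / 102
= 2.59

2.59


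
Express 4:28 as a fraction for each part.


Total parts = 4 + 28 = 32
First part: 4/32 = 1/8
Second part: 28/32 = 7/8
= 1/8 and 7/8

1/8 and 7/8


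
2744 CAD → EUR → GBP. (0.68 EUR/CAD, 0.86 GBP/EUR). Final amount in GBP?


Step 1: 2744 CAD × 0.68 = 1865.92 EUR
Step 2: 1865.92 EUR × 0.86 = 1604.69 GBP
Implied rate CAD→GBP = 0.68 × 0.86 = 0.5848
= 1604.69 GBP

1604.69 GBP


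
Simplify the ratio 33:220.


GCD(33, 220) = 11
33/11 : 220/11
= 3:20

3:20


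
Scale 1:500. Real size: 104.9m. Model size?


Model size = real / scale
= 104.9 / 500
= 0.2098 m

0.2098 m


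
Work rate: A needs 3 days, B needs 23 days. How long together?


Rate of A = 1/3 per day
Rate of B = 1/23 per day
Combined rate = 1/3 + 1/23 = 26/69 ≈ 0.3768 per day
Days = 1 / combined rate = 69/26
≈ 2.65 days

2.65 days


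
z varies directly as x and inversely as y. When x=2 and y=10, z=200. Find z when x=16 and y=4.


z = k·x/y
Solve for k using the known point: k = z·y/x = 200×10/2 = 2000/2 = 1000.0000
Now evaluate at x=16, y=4:
z = k × 16 / 4 = (2000 × 16) / (2 × 4) = 32000/8
= 4000.0000

4000.0000


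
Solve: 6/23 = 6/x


Cross multiply: 6 × x = 23 × 6
6x = 138
x = 138 / 6
= 23.00

23.00


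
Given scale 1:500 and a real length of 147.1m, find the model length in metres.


Model size = real / scale
= 147.1 / 500
= 0.2942 m

0.2942 m


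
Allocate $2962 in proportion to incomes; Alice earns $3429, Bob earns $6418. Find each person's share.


Total income = 3429 + 6418 = $9847
Alice: $2962 × 3429/9847 = $1031.45
Bob: $2962 × 6418/9847 = $1930.55
= Alice: $1031.45, Bob: $1930.55

Alice: $1031.45, Bob: $1930.55


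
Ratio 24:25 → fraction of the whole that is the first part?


Total parts = 24 + 25 = 49
First part: 24/49 = 24/49
= 24/49

24/49


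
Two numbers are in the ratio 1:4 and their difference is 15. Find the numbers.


Let A = 1k, B = 4k.
4k - 1k = 15
3k = 15 → k = 15/3 = 5
A = 1×5 = 5, B = 4×5 = 20
= A = 5, B = 20

A = 5, B = 20


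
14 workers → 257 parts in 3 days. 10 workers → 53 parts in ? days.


Days ∝ work / workers, so d₂ = d₁ × (m₁/m₂) × (w₂/w₁)
Workers factor (inverse): 14/10 = 1.4000
Work factor (direct): 53/257 ≈ 0.2062
d₂ = 3 × 14/10 × 53/257 = (3 × 14 × 53) / (10 × 257) = 2226/2570
≈ 0.87 days

0.87 days


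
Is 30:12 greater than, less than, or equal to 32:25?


30/12 = 2.5000
32/25 = 1.2800
2.5000 > 1.2800, so 30:12 is greater
= greater than

greater than


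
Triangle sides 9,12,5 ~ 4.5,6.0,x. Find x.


Scale factor = 4.5/9 = 0.5
Missing side = 5 × 0.5
= 2.5

2.5


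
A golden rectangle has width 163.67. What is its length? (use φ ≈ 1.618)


φ = (1 + √5) / 2 ≈ 1.618
Length = width × φ = 163.67 × 1.618 = 264.81806
≈ 264.82

264.82


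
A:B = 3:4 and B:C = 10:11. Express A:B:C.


Match B: multiply A:B by 10 → 30:40
Multiply B:C by 4 → 40:44
Combined: 30:40:44
GCD = 2
= 15:20:22

15:20:22


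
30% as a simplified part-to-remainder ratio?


30% means 30 parts out of 100; remainder = 70
Part : remainder = 30:70
GCD = 10
= 3:7

3:7


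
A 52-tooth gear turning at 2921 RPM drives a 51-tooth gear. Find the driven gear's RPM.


Gear ratio = 52:51 = 52:51
RPM_B = RPM_A × (teeth_A / teeth_B)
= 2921 × (52/51)
= 2978.3 RPM

2978.3 RPM


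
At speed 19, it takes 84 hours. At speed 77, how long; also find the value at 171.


Inverse proportion: x × y = constant
k = 19 × 84 = 1596
At x=77: k/77 = 20.73
At x=171: k/171 = 9.33
= 20.73 and 9.33

20.73 and 9.33


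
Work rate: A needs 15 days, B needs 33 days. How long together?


Rate of A = 1/15 per day
Rate of B = 1/33 per day
Combined rate = 1/15 + 1/33 = 48/495 ≈ 0.0970 per day
Days = 1 / combined rate = 495/48
≈ 10.31 days

10.31 days


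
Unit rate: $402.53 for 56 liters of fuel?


Unit rate = total / quantity
= 402.53 / 56
= $7.19 per unit

$7.19 per unit


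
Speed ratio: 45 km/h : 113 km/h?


Ratio = 45:113
GCD = 1
Simplified = 45:113
Time ratio (same distance) = 113:45
Speed ratio = 45:113

45:113


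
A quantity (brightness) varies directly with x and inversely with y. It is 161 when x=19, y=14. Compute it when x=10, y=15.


z = k·x/y
Solve for k using the known point: k = z·y/x = 161×14/19 = 2254/19 ≈ 118.6316
Now evaluate at x=10, y=15:
z = k × 10 / 15 = (2254 × 10) / (19 × 15) = 22540/285
≈ 79.0877

79.0877


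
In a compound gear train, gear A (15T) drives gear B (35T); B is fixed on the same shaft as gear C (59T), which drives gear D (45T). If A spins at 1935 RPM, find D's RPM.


Stage 1: RPM_B = RPM_A × t_A/t_B = 1935 × 15/35 = 29025/35 ≈ 829.29
B and C share a shaft → RPM_C = RPM_B
Stage 2: RPM_D = RPM_C × t_C/t_D = RPM_A × (t_A×t_C)/(t_B×t_D)
Overall ratio = (15×59)/(35×45) = 885/1575
RPM_D = 1935 × 885/1575 = 1712475/1575
≈ 1087.29 RPM

1087.29 RPM


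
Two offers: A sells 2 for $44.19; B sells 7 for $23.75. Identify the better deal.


Deal A: $44.19/2 = $22.0950/unit
Deal B: $23.75/7 = $3.3929/unit
B is cheaper per unit
= Deal B

Deal B


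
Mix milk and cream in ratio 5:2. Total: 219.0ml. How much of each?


Total parts = 5 + 2 = 7
milk: 219.0 × 5/7 = 156.4ml
cream: 219.0 × 2/7 = 62.6ml
= 156.4ml and 62.6ml

156.4ml and 62.6ml


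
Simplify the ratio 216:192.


GCD(216, 192) = 24
216/24 : 192/24
= 9:8

9:8


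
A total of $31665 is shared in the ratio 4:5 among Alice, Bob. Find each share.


Total parts = 4 + 5 = 9
Alice: 31665 × 4/9 = 14073.33
Bob: 31665 × 5/9 = 17591.67
= Alice: $14073.33, Bob: $17591.67

Alice: $14073.33, Bob: $17591.67


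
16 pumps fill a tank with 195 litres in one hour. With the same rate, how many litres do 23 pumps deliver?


Direct proportion: y/x = constant
k = 195/16 = 12.1875
y₂ = k × 23 = 195 × 23 / 16 = 4485/16
≈ 280.31

280.31


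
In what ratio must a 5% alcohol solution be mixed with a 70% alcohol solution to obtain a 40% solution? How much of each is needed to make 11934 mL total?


Let x parts of 5% mix with y parts of 70%.
5x + 70y = 40(x + y)
5x + 70y = 40x + 40y
x(5 - 40) = y(40 - 70)
x/y = (70 - 40)/(40 - 5) = 30/35
Simplify: 6:7
Total parts = 13; one part = 11934/13 = 918.00 mL
5% solution: 6×918.00 = 5508.00 mL
70% solution: 7×918.00 = 6426.00 mL
= ratio 6:7; 5508.00 mL and 6426.00 mL

ratio 6:7; 5508.00 mL and 6426.00 mL


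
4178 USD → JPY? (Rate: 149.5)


Amount × rate = 4178 × 149.5
= 624611.00 JPY

624611.00 JPY


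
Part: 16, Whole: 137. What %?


Percentage = (part / whole) × 100
= (16 / 137) × 100
≈ 11.68%

11.68%


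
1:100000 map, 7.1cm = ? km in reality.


Real distance = map distance × scale
= 7.1cm × 100000
= 710000 cm = 7100.0 m
= 7.100 km

7.100 km


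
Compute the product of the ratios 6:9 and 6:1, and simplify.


Compound ratio = (6×6) : (9×1)
= 36:9
GCD = 9
= 4:1

4:1


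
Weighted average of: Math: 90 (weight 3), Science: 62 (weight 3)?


Numerator = 90×3 + 62×3
= 270 + 186
= 456
Total weight = 6
Weighted avg = 456/6
= 76.00

76.00


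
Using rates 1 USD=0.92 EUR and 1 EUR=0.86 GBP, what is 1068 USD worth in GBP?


Step 1: 1068 USD × 0.92 = 982.56 EUR
Step 2: 982.56 EUR × 0.86 = 845.00 GBP
Implied rate USD→GBP = 0.92 × 0.86 = 0.7912
= 845.00 GBP

845.00 GBP


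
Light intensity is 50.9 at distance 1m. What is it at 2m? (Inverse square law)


I₁d₁² = I₂d₂²
I₂ = I₁ × (d₁/d₂)²
= 50.9 × (1/2)²
= 50.9 × 1/4
= 50.9/4
= 12.7250

12.7250


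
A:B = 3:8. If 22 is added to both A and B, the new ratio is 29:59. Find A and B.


Let A = 3k, B = 8k.
(3k + 22) / (8k + 22) = 29/59
Cross-multiply: 59(3k + 22) = 29(8k + 22)
177k + 1298 = 232k + 638
177k - 232k = 638 - 1298
-55k = -660
k = -660/-55 = 12
A = 3×12 = 36, B = 8×12 = 96
= A = 36, B = 96

A = 36, B = 96


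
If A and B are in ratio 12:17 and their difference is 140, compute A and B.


Let A = 12k, B = 17k.
17k - 12k = 140
5k = 140 → k = 140/5 = 28
A = 12×28 = 336, B = 17×28 = 476
= A = 336, B = 476

A = 336, B = 476


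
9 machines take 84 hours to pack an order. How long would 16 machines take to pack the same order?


Inverse proportion: x × y = constant
k = 9 × 84 = 756
y₂ = k / 16 = 756 / 16
= 47.25

47.25


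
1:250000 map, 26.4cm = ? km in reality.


Real distance = map distance × scale
= 26.4cm × 250000
= 6600000 cm = 66000.0 m
= 66.000 km

66.000 km


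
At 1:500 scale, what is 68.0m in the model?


Model size = real / scale
= 68.0 / 500
= 0.1360 m

0.1360 m


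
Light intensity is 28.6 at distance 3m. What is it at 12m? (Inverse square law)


I₁d₁² = I₂d₂²
I₂ = I₁ × (d₁/d₂)²
= 28.6 × (3/12)²
= 28.6 × 9/144
= 257.4/144
= 1.7875

1.7875


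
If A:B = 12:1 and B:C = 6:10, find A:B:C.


Match B: multiply A:B by 6 → 72:6
Multiply B:C by 1 → 6:10
Combined: 72:6:10
GCD = 2
= 36:3:5

36:3:5


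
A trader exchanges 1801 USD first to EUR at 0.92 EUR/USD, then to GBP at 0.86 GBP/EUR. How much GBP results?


Step 1: 1801 USD × 0.92 = 1656.92 EUR
Step 2: 1656.92 EUR × 0.86 = 1424.95 GBP
Implied rate USD→GBP = 0.92 × 0.86 = 0.7912
= 1424.95 GBP

1424.95 GBP


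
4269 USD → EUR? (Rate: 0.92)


Amount × rate = 4269 × 0.92
= 3927.48 EUR

3927.48 EUR


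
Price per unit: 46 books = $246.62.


Unit rate = total / quantity
= 246.62 / 46
= $5.36 per unit

$5.36 per unit


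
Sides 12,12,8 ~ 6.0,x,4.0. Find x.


Scale factor = 6.0/12 = 0.5
Missing side = 12 × 0.5
= 6.0

6.0


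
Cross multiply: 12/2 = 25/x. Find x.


Cross multiply: 12 × x = 2 × 25
12x = 50
x = 50 / 12
= 4.17

4.17


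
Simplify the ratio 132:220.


GCD(132, 220) = 44
132/44 : 220/44
= 3:5

3:5


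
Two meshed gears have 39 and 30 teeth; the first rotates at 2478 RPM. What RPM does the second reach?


Gear ratio = 39:30 = 13:10
RPM_B = RPM_A × (teeth_A / teeth_B)
= 2478 × (39/30)
= 3221.4 RPM

3221.4 RPM


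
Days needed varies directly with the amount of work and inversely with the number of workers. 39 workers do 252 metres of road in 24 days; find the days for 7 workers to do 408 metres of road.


Days ∝ work / workers, so d₂ = d₁ × (m₁/m₂) × (w₂/w₁)
Workers factor (inverse): 39/7 ≈ 5.5714
Work factor (direct): 408/252 ≈ 1.6190
d₂ = 24 × 39/7 × 408/252 = (24 × 39 × 408) / (7 × 252) = 381888/1764
≈ 216.49 days

216.49 days


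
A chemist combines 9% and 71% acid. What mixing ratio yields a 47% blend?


Let x parts of 9% mix with y parts of 71%.
9x + 71y = 47(x + y)
9x + 71y = 47x + 47y
x(9 - 47) = y(47 - 71)
x/y = (71 - 47)/(47 - 9) = 24/38
Simplify: 12:19
= 12:19

12:19


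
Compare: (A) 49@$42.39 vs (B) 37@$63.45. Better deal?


Deal A: $42.39/49 = $0.8651/unit
Deal B: $63.45/37 = $1.7149/unit
A is cheaper per unit
= Deal A

Deal A


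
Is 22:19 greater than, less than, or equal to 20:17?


22/19 = 1.1579
20/17 = 1.1765
1.1579 < 1.1765, so 22:19 is less
= less than

less than


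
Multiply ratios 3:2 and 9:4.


Compound ratio = (3×9) : (2×4)
= 27:8
GCD = 1
= 27:8

27:8


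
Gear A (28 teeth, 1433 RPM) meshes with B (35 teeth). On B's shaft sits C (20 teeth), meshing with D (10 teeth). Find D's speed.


Stage 1: RPM_B = RPM_A × t_A/t_B = 1433 × 28/35 = 40124/35 = 1146.40
B and C share a shaft → RPM_C = RPM_B
Stage 2: RPM_D = RPM_C × t_C/t_D = RPM_A × (t_A×t_C)/(t_B×t_D)
Overall ratio = (28×20)/(35×10) = 560/350
RPM_D = 1433 × 560/350 = 802480/350
= 2292.80 RPM

2292.80 RPM


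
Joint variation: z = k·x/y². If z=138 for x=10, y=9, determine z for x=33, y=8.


z = k·x/y²
Solve for k using the known point: k = z·y²/x = 138×81/10 = 11178/10 = 1117.8000
Now evaluate at x=33, y=8:
z = k × 33 / 64 = (11178 × 33) / (10 × 64) = 368874/640
≈ 576.3656

576.3656


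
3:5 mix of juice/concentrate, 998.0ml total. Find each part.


Total parts = 3 + 5 = 8
juice: 998.0 × 3/8 = 374.3ml
concentrate: 998.0 × 5/8 = 623.8ml
= 374.3ml and 623.8ml

374.3ml and 623.8ml


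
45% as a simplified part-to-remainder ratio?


45% means 45 parts out of 100; remainder = 55
Part : remainder = 45:55
GCD = 5
= 9:11

9:11


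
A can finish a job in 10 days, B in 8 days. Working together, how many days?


Rate of A = 1/10 per day
Rate of B = 1/8 per day
Combined rate = 1/10 + 1/8 = 18/80 = 0.2250 per day
Days = 1 / combined rate = 80/18
≈ 4.44 days

4.44 days


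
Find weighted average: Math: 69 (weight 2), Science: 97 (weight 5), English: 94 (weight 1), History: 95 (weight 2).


Numerator = 69×2 + 97×5 + 94×1 + 95×2
= 138 + 485 + 94 + 190
= 907
Total weight = 10
Weighted avg = 907/10
= 90.70

90.70


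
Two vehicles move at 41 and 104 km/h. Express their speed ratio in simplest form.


Ratio = 41:104
GCD = 1
Simplified = 41:104
Time ratio (same distance) = 104:41
Speed ratio = 41:104

41:104


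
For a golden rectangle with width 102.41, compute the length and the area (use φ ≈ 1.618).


φ = (1 + √5) / 2 ≈ 1.618
Length = width × φ = 102.41 × 1.618 = 165.69938
≈ 165.70
Area = width × length = 102.41 × 165.69938 = 16969.2735058 ≈ 16969.27
= Length: 165.70, Area: 16969.27

Length: 165.70, Area: 16969.27


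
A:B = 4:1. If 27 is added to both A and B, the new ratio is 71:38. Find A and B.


Let A = 4k, B = 1k.
(4k + 27) / (1k + 27) = 71/38
Cross-multiply: 38(4k + 27) = 71(1k + 27)
152k + 1026 = 71k + 1917
152k - 71k = 1917 - 1026
81k = 891
k = 891/81 = 11
A = 4×11 = 44, B = 1×11 = 11
= A = 44, B = 11

A = 44, B = 11


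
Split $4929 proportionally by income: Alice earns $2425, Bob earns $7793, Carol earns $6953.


Total income = 2425 + 7793 + 6953 = $17171
Alice: $4929 × 2425/17171 = $696.11
Bob: $4929 × 7793/17171 = $2237.01
Carol: $4929 × 6953/17171 = $1995.88
= Alice: $696.11, Bob: $2237.01, Carol: $1995.88

Alice: $696.11, Bob: $2237.01, Carol: $1995.88


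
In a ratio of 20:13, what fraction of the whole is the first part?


Total parts = 20 + 13 = 33
First part: 20/33 = 20/33
= 20/33

20/33


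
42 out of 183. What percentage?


Percentage = (part / whole) × 100
= (42 / 183) × 100
≈ 22.95%

22.95%


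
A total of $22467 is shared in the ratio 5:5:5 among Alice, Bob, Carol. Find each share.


Total parts = 5 + 5 + 5 = 15
Alice: 22467 × 5/15 = 7489.00
Bob: 22467 × 5/15 = 7489.00
Carol: 22467 × 5/15 = 7489.00
= Alice: $7489.00, Bob: $7489.00, Carol: $7489.00

Alice: $7489.00, Bob: $7489.00, Carol: $7489.00


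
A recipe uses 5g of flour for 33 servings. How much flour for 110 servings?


Direct proportion: y/x = constant
k = 5/33 ≈ 0.1515
y₂ = k × 110 = 5 × 110 / 33 = 550/33
≈ 16.67

16.67


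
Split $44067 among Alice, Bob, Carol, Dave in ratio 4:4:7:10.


Total parts = 4 + 4 + 7 + 10 = 25
Alice: 44067 × 4/25 = 7050.72
Bob: 44067 × 4/25 = 7050.72
Carol: 44067 × 7/25 = 12338.76
Dave: 44067 × 10/25 = 17626.80
= Alice: $7050.72, Bob: $7050.72, Carol: $12338.76, Dave: $17626.80

Alice: $7050.72, Bob: $7050.72, Carol: $12338.76, Dave: $17626.80


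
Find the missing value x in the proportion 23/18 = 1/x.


Cross multiply: 23 × x = 18 × 1
23x = 18
x = 18 / 23
= 0.78

0.78


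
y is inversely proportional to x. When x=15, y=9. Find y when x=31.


Inverse proportion: x × y = constant
k = 15 × 9 = 135
y₂ = k / 31 = 135 / 31
= 4.35

4.35


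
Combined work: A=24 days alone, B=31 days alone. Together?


Rate of A = 1/24 per day
Rate of B = 1/31 per day
Combined rate = 1/24 + 1/31 = 55/744 ≈ 0.0739 per day
Days = 1 / combined rate = 744/55
≈ 13.53 days

13.53 days


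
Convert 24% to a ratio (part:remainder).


24% means 24 parts out of 100; remainder = 76
Part : remainder = 24:76
GCD = 4
= 6:19

6:19


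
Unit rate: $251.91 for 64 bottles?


Unit rate = total / quantity
= 251.91 / 64
= $3.94 per unit

$3.94 per unit


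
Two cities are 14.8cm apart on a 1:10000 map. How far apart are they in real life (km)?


Real distance = map distance × scale
= 14.8cm × 10000
= 148000 cm = 1480.0 m
= 1.480 km

1.480 km


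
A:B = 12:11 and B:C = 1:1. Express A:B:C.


Match B: multiply A:B by 1 → 12:11
Multiply B:C by 11 → 11:11
Combined: 12:11:11
GCD = 1
= 12:11:11

12:11:11


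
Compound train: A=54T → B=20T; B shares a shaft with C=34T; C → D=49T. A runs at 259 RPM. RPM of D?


Stage 1: RPM_B = RPM_A × t_A/t_B = 259 × 54/20 = 13986/20 = 699.30
B and C share a shaft → RPM_C = RPM_B
Stage 2: RPM_D = RPM_C × t_C/t_D = RPM_A × (t_A×t_C)/(t_B×t_D)
Overall ratio = (54×34)/(20×49) = 1836/980
RPM_D = 259 × 1836/980 = 475524/980
≈ 485.23 RPM

485.23 RPM


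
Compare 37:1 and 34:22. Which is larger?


37/1 = 37.0000
34/22 = 1.5455
37.0000 > 1.5455, so 37:1 is greater
= 37:1

37:1


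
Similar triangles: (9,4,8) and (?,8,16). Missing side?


Scale factor = 8/4 = 2
Missing side = 9 × 2
= 18.0

18.0


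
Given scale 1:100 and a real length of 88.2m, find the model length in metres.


Model size = real / scale
= 88.2 / 100
= 0.8820 m

0.8820 m


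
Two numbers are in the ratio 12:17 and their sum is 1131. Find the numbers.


Let A = 12k, B = 17k.
12k + 17k = 1131
29k = 1131 → k = 1131/29 = 39
A = 12×39 = 468, B = 17×39 = 663
= A = 468, B = 663

A = 468, B = 663


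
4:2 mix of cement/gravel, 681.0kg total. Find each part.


Total parts = 4 + 2 = 6
cement: 681.0 × 4/6 = 454.0kg
gravel: 681.0 × 2/6 = 227.0kg
= 454.0kg and 227.0kg

454.0kg and 227.0kg


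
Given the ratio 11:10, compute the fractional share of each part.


Total parts = 11 + 10 = 21
First part: 11/21 = 11/21
Second part: 10/21 = 10/21
= 11/21 and 10/21

11/21 and 10/21


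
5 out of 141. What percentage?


Percentage = (part / whole) × 100
= (5 / 141) × 100
≈ 3.55%

3.55%


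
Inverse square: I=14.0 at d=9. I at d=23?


I₁d₁² = I₂d₂²
I₂ = I₁ × (d₁/d₂)²
= 14.0 × (9/23)²
= 14.0 × 81/529
= 1134/529
≈ 2.1437

2.1437


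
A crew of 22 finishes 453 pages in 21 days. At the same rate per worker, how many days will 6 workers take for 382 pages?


Days ∝ work / workers, so d₂ = d₁ × (m₁/m₂) × (w₂/w₁)
Workers factor (inverse): 22/6 ≈ 3.6667
Work factor (direct): 382/453 ≈ 0.8433
d₂ = 21 × 22/6 × 382/453 = (21 × 22 × 382) / (6 × 453) = 176484/2718
≈ 64.93 days

64.93 days


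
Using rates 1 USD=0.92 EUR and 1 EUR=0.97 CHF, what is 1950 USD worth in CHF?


Step 1: 1950 USD × 0.92 = 1794.00 EUR
Step 2: 1794.00 EUR × 0.97 = 1740.18 CHF
Implied rate USD→CHF = 0.92 × 0.97 = 0.8924
= 1740.18 CHF

1740.18 CHF


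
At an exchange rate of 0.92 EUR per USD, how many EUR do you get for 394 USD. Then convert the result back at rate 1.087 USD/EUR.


Amount × rate = 394 × 0.92 = 362.48 EUR
Round-trip: 362.48 × 1.087 = 394.02 USD
= 362.48 EUR, then 394.02 USD

362.48 EUR, then 394.02 USD


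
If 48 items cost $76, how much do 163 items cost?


Direct proportion: y/x = constant
k = 76/48 ≈ 1.5833
y₂ = k × 163 = 76 × 163 / 48 = 12388/48
≈ 258.08

258.08


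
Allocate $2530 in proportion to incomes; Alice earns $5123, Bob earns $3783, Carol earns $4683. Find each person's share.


Total income = 5123 + 3783 + 4683 = $13589
Alice: $2530 × 5123/13589 = $953.80
Bob: $2530 × 3783/13589 = $704.32
Carol: $2530 × 4683/13589 = $871.88
= Alice: $953.80, Bob: $704.32, Carol: $871.88

Alice: $953.80, Bob: $704.32, Carol: $871.88


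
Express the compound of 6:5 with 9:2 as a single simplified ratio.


Compound ratio = (6×9) : (5×2)
= 54:10
GCD = 2
= 27:5

27:5


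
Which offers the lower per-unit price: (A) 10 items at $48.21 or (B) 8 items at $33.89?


Deal A: $48.21/10 = $4.8210/unit
Deal B: $33.89/8 = $4.2363/unit
B is cheaper per unit
= Deal B

Deal B


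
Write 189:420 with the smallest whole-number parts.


GCD(189, 420) = 21
189/21 : 420/21
= 9:20

9:20


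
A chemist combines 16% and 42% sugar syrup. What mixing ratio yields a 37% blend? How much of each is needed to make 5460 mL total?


Let x parts of 16% mix with y parts of 42%.
16x + 42y = 37(x + y)
16x + 42y = 37x + 37y
x(16 - 37) = y(37 - 42)
x/y = (42 - 37)/(37 - 16) = 5/21
Simplify: 5:21
Total parts = 26; one part = 5460/26 = 210.00 mL
16% solution: 5×210.00 = 1050.00 mL
42% solution: 21×210.00 = 4410.00 mL
= ratio 5:21; 1050.00 mL and 4410.00 mL

ratio 5:21; 1050.00 mL and 4410.00 mL


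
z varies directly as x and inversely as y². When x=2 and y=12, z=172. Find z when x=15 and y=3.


z = k·x/y²
Solve for k using the known point: k = z·y²/x = 172×144/2 = 24768/2 = 12384.0000
Now evaluate at x=15, y=3:
z = k × 15 / 9 = (24768 × 15) / (2 × 9) = 371520/18
= 20640.0000

20640.0000


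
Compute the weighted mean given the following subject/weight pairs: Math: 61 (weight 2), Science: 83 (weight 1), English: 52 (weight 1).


Numerator = 61×2 + 83×1 + 52×1
= 122 + 83 + 52
= 257
Total weight = 4
Weighted avg = 257/4
= 64.25

64.25


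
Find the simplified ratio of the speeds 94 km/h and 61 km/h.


Ratio = 94:61
GCD = 1
Simplified = 94:61
Time ratio (same distance) = 61:94
Speed ratio = 94:61

94:61


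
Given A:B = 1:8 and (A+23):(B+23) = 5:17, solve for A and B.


Let A = 1k, B = 8k.
(1k + 23) / (8k + 23) = 5/17
Cross-multiply: 17(1k + 23) = 5(8k + 23)
17k + 391 = 40k + 115
17k - 40k = 115 - 391
-23k = -276
k = -276/-23 = 12
A = 1×12 = 12, B = 8×12 = 96
= A = 12, B = 96

A = 12, B = 96


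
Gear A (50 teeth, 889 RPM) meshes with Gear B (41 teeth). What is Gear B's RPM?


Gear ratio = 50:41 = 50:41
RPM_B = RPM_A × (teeth_A / teeth_B)
= 889 × (50/41)
= 1084.1 RPM

1084.1 RPM


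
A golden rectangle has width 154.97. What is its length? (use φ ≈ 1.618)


φ = (1 + √5) / 2 ≈ 1.618
Length = width × φ = 154.97 × 1.618 = 250.74146
≈ 250.74

250.74


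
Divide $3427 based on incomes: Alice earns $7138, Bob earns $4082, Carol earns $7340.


Total income = 7138 + 4082 + 7340 = $18560
Alice: $3427 × 7138/18560 = $1317.99
Bob: $3427 × 4082/18560 = $753.72
Carol: $3427 × 7340/18560 = $1355.29
= Alice: $1317.99, Bob: $753.72, Carol: $1355.29

Alice: $1317.99, Bob: $753.72, Carol: $1355.29


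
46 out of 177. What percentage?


Percentage = (part / whole) × 100
= (46 / 177) × 100
≈ 25.99%

25.99%


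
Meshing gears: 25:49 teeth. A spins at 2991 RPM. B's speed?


Gear ratio = 25:49 = 25:49
RPM_B = RPM_A × (teeth_A / teeth_B)
= 2991 × (25/49)
= 1526.0 RPM

1526.0 RPM


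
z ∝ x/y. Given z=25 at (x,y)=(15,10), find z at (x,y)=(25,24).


z = k·x/y
Solve for k using the known point: k = z·y/x = 25×10/15 = 250/15 ≈ 16.6667
Now evaluate at x=25, y=24:
z = k × 25 / 24 = (250 × 25) / (15 × 24) = 6250/360
≈ 17.3611

17.3611


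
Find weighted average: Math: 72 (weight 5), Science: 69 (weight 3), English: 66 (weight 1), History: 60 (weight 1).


Numerator = 72×5 + 69×3 + 66×1 + 60×1
= 360 + 207 + 66 + 60
= 693
Total weight = 10
Weighted avg = 693/10
= 69.30

69.30


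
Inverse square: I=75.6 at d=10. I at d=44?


I₁d₁² = I₂d₂²
I₂ = I₁ × (d₁/d₂)²
= 75.6 × (10/44)²
= 75.6 × 100/1936
= 7560/1936
≈ 3.9050

3.9050


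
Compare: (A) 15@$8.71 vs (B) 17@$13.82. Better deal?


Deal A: $8.71/15 = $0.5807/unit
Deal B: $13.82/17 = $0.8129/unit
A is cheaper per unit
= Deal A

Deal A


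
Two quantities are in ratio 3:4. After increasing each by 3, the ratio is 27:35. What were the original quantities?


Let A = 3k, B = 4k.
(3k + 3) / (4k + 3) = 27/35
Cross-multiply: 35(3k + 3) = 27(4k + 3)
105k + 105 = 108k + 81
105k - 108k = 81 - 105
-3k = -24
k = -24/-3 = 8
A = 3×8 = 24, B = 4×8 = 32
= A = 24, B = 32

A = 24, B = 32


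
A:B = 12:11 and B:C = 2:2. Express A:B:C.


Match B: multiply A:B by 2 → 24:22
Multiply B:C by 11 → 22:22
Combined: 24:22:22
GCD = 2
= 12:11:11

12:11:11
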